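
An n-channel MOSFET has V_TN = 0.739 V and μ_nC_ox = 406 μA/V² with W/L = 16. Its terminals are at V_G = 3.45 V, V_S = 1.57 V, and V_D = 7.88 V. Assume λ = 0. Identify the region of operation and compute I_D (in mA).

V_GS = V_G − V_S = 3.45 − 1.57 = 1.88 V; V_DS = V_D − V_S = 7.88 − 1.57 = 6.31 V.
k_n = μ_nC_ox · (W/L) = 6.496 mA/V².
V_ov = V_GS − V_TN = 1.88 − 0.739 = 1.14 V.
Since V_DS = 6.31 V ≥ V_ov = 1.14 V, the device is in saturation.
I_D = ½ k_n V_ov² = 0.5 × 6.496 × 1.14² = 4.23 mA.

Saturation; I_D = 4.23 mA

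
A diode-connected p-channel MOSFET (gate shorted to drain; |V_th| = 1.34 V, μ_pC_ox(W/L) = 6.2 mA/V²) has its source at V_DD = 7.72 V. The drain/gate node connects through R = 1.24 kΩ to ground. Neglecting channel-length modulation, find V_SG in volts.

With gate tied to drain, V_SG = V_SD ≥ V_SG − |V_th|, so the device is in saturation.
KCL at the drain: ½ k_p (V_SG − |V_th|)² = (V_DD − V_SG)/R.
Let x = V_SG − 1.34. Then 3.84 x² + x − 6.38 = 0, giving x = 1.16 V (positive root), so V_SG = 2.5 V.
I_D = (V_DD − V_SG)/R = (7.72 − 2.5) / 1.24 = 4.21 mA.

V_SG = 2.50 V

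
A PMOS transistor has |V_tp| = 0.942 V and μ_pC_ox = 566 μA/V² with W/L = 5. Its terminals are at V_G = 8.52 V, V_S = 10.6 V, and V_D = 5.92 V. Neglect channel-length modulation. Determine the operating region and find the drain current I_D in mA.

Saturation; I_D = 1.83 mA

V_SG = V_S − V_G = 10.6 − 8.52 = 2.08 V; V_SD = V_S − V_D = 10.6 − 5.92 = 4.68 V.
k_p = μ_pC_ox · (W/L) = 2.83 mA/V².
V_ov = V_SG − |V_tp| = 2.08 − 0.942 = 1.14 V.
Since V_SD = 4.68 V ≥ V_ov = 1.14 V, the device is in saturation.
I_D = ½ k_p V_ov² = 0.5 × 2.83 × 1.14² = 1.83 mA.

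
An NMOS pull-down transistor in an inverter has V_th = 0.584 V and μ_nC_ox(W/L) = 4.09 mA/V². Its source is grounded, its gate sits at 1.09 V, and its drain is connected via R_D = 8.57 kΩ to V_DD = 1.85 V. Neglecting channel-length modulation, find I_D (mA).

V_GS = V_G = 1.09 V, so V_ov = 1.09 − 0.584 = 0.506 V.
Assume saturation: I_D = ½ k_n V_ov² = 0.5 × 4.09 × 0.506² = 0.524 mA, giving V_DS = V_DD − I_D R_D = 1.85 − 0.524 × 8.57 = -2.64 V.
But -2.64 V < V_ov = 0.506 V, so the device is actually in triode.
In triode I_D = k_n[V_ov V_DS − ½ V_DS²] and I_D = (V_DD − V_DS)/R_D. Equating: 17.5 V_DS² − 18.74 V_DS + 1.85 = 0, giving V_DS = 0.11 V (the root below V_ov).
I_D = (1.85 − 0.11) / 8.57 = 0.203 mA.

I_D = 0.203 mA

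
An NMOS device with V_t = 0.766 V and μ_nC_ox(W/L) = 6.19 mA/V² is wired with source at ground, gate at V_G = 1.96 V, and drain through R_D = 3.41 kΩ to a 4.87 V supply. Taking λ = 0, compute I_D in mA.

I_D = 1.37 mA

V_GS = V_G = 1.96 V, so V_ov = 1.96 − 0.766 = 1.19 V.
Assume saturation: I_D = ½ k_n V_ov² = 0.5 × 6.19 × 1.19² = 4.41 mA, giving V_DS = V_DD − I_D R_D = 4.87 − 4.41 × 3.41 = -10.2 V.
But -10.2 V < V_ov = 1.19 V, so the device is actually in triode.
In triode I_D = k_n[V_ov V_DS − ½ V_DS²] and I_D = (V_DD − V_DS)/R_D. Equating: 10.6 V_DS² − 26.2 V_DS + 4.87 = 0, giving V_DS = 0.202 V (the root below V_ov).
I_D = (4.87 − 0.202) / 3.41 = 1.37 mA.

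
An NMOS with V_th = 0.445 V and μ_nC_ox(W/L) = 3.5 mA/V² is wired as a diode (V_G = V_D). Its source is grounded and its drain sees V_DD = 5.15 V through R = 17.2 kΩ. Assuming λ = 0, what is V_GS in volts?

With gate tied to drain, V_GS = V_DS ≥ V_GS − V_th, so the device is in saturation.
KCL at the drain: ½ k_n (V_GS − V_th)² = (V_DD − V_GS)/R.
Let x = V_GS − 0.445. Then 30.1 x² + x − 4.705 = 0, giving x = 0.379 V (positive root), so V_GS = 0.824 V.
I_D = (V_DD − V_GS)/R = (5.15 − 0.824) / 17.2 = 0.252 mA.

V_GS = 0.824 V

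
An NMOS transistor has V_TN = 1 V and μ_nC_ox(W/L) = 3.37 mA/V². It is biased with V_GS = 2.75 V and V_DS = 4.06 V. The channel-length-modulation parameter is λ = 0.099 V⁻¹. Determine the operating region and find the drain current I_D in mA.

Saturation; I_D = 7.23 mA

V_ov = V_GS − V_TN = 2.75 − 1 = 1.75 V.
Since V_DS = 4.06 V ≥ V_ov = 1.75 V, the device is in saturation.
I_D = ½ k_n V_ov² (1 + λ V_DS) = 0.5 × 3.37 × 1.75² × (1 + 0.099 × 4.06) = 7.23 mA.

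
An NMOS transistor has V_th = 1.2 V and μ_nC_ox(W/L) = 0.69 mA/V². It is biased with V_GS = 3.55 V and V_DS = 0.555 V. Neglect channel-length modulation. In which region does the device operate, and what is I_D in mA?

Triode; I_D = 0.794 mA

V_ov = V_GS − V_th = 3.55 − 1.2 = 2.35 V.
Since V_DS = 0.555 V < V_ov = 2.35 V, the device is in the triode region.
I_D = k_n [V_ov · V_DS − ½ V_DS²] = 0.69 × [2.35 × 0.555 − 0.5 × 0.555²] = 0.794 mA.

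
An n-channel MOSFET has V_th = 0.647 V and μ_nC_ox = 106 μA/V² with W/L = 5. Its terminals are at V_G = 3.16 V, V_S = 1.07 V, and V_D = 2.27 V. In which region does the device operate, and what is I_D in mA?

Triode; I_D = 0.536 mA

V_GS = V_G − V_S = 3.16 − 1.07 = 2.09 V; V_DS = V_D − V_S = 2.27 − 1.07 = 1.2 V.
k_n = μ_nC_ox · (W/L) = 0.53 mA/V².
V_ov = V_GS − V_th = 2.09 − 0.647 = 1.44 V.
Since V_DS = 1.2 V < V_ov = 1.44 V, the device is in the triode region.
I_D = k_n [V_ov · V_DS − ½ V_DS²] = 0.53 × [1.44 × 1.2 − 0.5 × 1.2²] = 0.536 mA.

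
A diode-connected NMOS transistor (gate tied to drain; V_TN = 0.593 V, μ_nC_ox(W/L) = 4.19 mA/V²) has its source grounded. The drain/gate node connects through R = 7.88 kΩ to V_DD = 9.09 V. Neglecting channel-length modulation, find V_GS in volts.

With gate tied to drain, V_GS = V_DS ≥ V_GS − V_TN, so the device is in saturation.
KCL at the drain: ½ k_n (V_GS − V_TN)² = (V_DD − V_GS)/R.
Let x = V_GS − 0.593. Then 16.5 x² + x − 8.497 = 0, giving x = 0.688 V (positive root), so V_GS = 1.28 V.
I_D = (V_DD − V_GS)/R = (9.09 − 1.28) / 7.88 = 0.991 mA.

V_GS = 1.28 V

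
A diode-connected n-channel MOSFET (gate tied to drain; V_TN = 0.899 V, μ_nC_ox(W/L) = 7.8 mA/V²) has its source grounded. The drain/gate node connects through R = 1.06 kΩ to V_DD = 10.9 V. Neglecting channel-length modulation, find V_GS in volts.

V_GS = 2.34 V

With gate tied to drain, V_GS = V_DS ≥ V_GS − V_TN, so the device is in saturation.
KCL at the drain: ½ k_n (V_GS − V_TN)² = (V_DD − V_GS)/R.
Let x = V_GS − 0.899. Then 4.13 x² + x − 10 = 0, giving x = 1.44 V (positive root), so V_GS = 2.34 V.
I_D = (V_DD − V_GS)/R = (10.9 − 2.34) / 1.06 = 8.08 mA.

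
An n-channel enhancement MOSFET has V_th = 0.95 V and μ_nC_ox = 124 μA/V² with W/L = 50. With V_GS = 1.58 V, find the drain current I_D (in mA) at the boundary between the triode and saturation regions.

At the boundary V_DS = V_ov = V_GS − V_th = 1.58 − 0.95 = 0.63 V.
k_n = μ_nC_ox · (W/L) = 6.2 mA/V².
I_D = ½ k_n V_ov² = 0.5 × 6.2 × 0.63² = 1.23 mA.

I_D = 1.23 mA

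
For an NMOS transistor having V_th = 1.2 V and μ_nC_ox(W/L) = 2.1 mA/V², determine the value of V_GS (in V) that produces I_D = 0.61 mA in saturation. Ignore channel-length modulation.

In saturation I_D = ½ k_n (V_GS − V_th)², so V_GS − V_th = √(2 I_D / k_n) = √(2 × 0.61 / 2.1) = 0.762 V.
V_GS = 1.2 + 0.762 = 1.96 V.

V_GS = 1.96 V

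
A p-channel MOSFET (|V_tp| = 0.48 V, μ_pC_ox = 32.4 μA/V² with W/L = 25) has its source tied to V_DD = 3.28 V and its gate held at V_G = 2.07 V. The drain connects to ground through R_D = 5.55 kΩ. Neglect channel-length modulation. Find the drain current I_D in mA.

V_SG = V_DD − V_G = 3.28 − 2.07 = 1.21 V, so V_ov = 1.21 − 0.48 = 0.73 V.
k_p = μ_pC_ox · (W/L) = 0.81 mA/V².
Assume saturation: I_D = ½ k_p V_ov² = 0.5 × 0.81 × 0.73² = 0.216 mA, giving V_SD = V_DD − I_D R_D = 3.28 − 0.216 × 5.55 = 2.08 V.
V_SD = 2.08 V ≥ V_ov = 0.73 V, confirming saturation.

I_D = 0.216 mA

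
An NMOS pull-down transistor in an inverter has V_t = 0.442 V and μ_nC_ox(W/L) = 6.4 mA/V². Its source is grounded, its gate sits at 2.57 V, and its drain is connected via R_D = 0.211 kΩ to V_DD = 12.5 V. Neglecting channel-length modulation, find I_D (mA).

V_GS = V_G = 2.57 V, so V_ov = 2.57 − 0.442 = 2.13 V.
Assume saturation: I_D = ½ k_n V_ov² = 0.5 × 6.4 × 2.13² = 14.5 mA, giving V_DS = V_DD − I_D R_D = 12.5 − 14.5 × 0.211 = 9.44 V.
V_DS = 9.44 V ≥ V_ov = 2.13 V, confirming saturation.

I_D = 14.5 mA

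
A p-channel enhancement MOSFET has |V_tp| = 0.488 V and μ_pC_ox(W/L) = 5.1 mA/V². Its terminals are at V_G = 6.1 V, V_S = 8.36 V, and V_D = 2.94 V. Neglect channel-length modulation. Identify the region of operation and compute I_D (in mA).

Saturation; I_D = 8.01 mA

V_SG = V_S − V_G = 8.36 − 6.1 = 2.26 V; V_SD = V_S − V_D = 8.36 − 2.94 = 5.42 V.
V_ov = V_SG − |V_tp| = 2.26 − 0.488 = 1.77 V.
Since V_SD = 5.42 V ≥ V_ov = 1.77 V, the device is in saturation.
I_D = ½ k_p V_ov² = 0.5 × 5.1 × 1.77² = 8.01 mA.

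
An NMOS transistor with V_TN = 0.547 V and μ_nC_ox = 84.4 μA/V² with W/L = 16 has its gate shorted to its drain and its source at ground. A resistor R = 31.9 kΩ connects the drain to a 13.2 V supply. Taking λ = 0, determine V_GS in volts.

With gate tied to drain, V_GS = V_DS ≥ V_GS − V_TN, so the device is in saturation.
k_n = μ_nC_ox · (W/L) = 1.35 mA/V².
KCL at the drain: ½ k_n (V_GS − V_TN)² = (V_DD − V_GS)/R.
Let x = V_GS − 0.547. Then 21.5 x² + x − 12.65 = 0, giving x = 0.744 V (positive root), so V_GS = 1.29 V.
I_D = (V_DD − V_GS)/R = (13.2 − 1.29) / 31.9 = 0.373 mA.

V_GS = 1.29 V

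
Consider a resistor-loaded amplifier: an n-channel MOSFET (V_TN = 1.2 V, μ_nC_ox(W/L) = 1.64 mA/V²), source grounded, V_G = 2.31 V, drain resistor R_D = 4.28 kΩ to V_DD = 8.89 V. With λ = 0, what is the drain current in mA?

V_GS = V_G = 2.31 V, so V_ov = 2.31 − 1.2 = 1.11 V.
Assume saturation: I_D = ½ k_n V_ov² = 0.5 × 1.64 × 1.11² = 1.01 mA, giving V_DS = V_DD − I_D R_D = 8.89 − 1.01 × 4.28 = 4.57 V.
V_DS = 4.57 V ≥ V_ov = 1.11 V, confirming saturation.

I_D = 1.01 mA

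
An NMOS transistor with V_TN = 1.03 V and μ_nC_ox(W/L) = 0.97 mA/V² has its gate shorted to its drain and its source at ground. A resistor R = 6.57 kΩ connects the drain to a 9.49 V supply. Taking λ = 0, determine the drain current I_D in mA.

With gate tied to drain, V_GS = V_DS ≥ V_GS − V_TN, so the device is in saturation.
KCL at the drain: ½ k_n (V_GS − V_TN)² = (V_DD − V_GS)/R.
Let x = V_GS − 1.03. Then 3.19 x² + x − 8.46 = 0, giving x = 1.48 V (positive root), so V_GS = 2.51 V.
I_D = (V_DD − V_GS)/R = (9.49 − 2.51) / 6.57 = 1.06 mA.

I_D = 1.06 mA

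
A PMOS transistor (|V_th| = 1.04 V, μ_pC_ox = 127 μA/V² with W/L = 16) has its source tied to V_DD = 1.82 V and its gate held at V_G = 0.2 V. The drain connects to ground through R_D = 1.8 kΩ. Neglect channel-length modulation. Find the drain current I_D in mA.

I_D = 0.342 mA

V_SG = V_DD − V_G = 1.82 − 0.2 = 1.62 V, so V_ov = 1.62 − 1.04 = 0.58 V.
k_p = μ_pC_ox · (W/L) = 2.032 mA/V².
Assume saturation: I_D = ½ k_p V_ov² = 0.5 × 2.032 × 0.58² = 0.342 mA, giving V_SD = V_DD − I_D R_D = 1.82 − 0.342 × 1.8 = 1.2 V.
V_SD = 1.2 V ≥ V_ov = 0.58 V, confirming saturation.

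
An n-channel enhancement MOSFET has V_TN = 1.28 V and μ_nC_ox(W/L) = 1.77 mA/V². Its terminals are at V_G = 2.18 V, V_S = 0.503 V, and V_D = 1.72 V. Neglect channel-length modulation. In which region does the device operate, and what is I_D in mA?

Saturation; I_D = 0.139 mA

V_GS = V_G − V_S = 2.18 − 0.503 = 1.68 V; V_DS = V_D − V_S = 1.72 − 0.503 = 1.22 V.
V_ov = V_GS − V_TN = 1.68 − 1.28 = 0.397 V.
Since V_DS = 1.22 V ≥ V_ov = 0.397 V, the device is in saturation.
I_D = ½ k_n V_ov² = 0.5 × 1.77 × 0.397² = 0.139 mA.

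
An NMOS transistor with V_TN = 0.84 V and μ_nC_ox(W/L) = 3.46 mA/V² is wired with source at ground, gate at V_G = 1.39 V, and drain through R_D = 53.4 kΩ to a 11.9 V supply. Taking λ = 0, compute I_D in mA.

I_D = 0.220 mA

V_GS = V_G = 1.39 V, so V_ov = 1.39 − 0.84 = 0.55 V.
Assume saturation: I_D = ½ k_n V_ov² = 0.5 × 3.46 × 0.55² = 0.523 mA, giving V_DS = V_DD − I_D R_D = 11.9 − 0.523 × 53.4 = -16 V.
But -16 V < V_ov = 0.55 V, so the device is actually in triode.
In triode I_D = k_n[V_ov V_DS − ½ V_DS²] and I_D = (V_DD − V_DS)/R_D. Equating: 92.4 V_DS² − 102.6 V_DS + 11.9 = 0, giving V_DS = 0.132 V (the root below V_ov).
I_D = (11.9 − 0.132) / 53.4 = 0.22 mA.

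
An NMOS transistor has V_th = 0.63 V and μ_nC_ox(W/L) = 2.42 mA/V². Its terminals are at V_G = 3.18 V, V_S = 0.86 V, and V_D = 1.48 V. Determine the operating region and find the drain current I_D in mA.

V_GS = V_G − V_S = 3.18 − 0.86 = 2.32 V; V_DS = V_D − V_S = 1.48 − 0.86 = 0.62 V.
V_ov = V_GS − V_th = 2.32 − 0.63 = 1.69 V.
Since V_DS = 0.62 V < V_ov = 1.69 V, the device is in the triode region.
I_D = k_n [V_ov · V_DS − ½ V_DS²] = 2.42 × [1.69 × 0.62 − 0.5 × 0.62²] = 2.07 mA.

Triode; I_D = 2.07 mA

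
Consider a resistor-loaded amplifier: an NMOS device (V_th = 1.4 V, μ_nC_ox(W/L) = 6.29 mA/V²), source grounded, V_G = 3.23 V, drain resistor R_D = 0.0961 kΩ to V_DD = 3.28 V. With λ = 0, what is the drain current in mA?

I_D = 10.5 mA

V_GS = V_G = 3.23 V, so V_ov = 3.23 − 1.4 = 1.83 V.
Assume saturation: I_D = ½ k_n V_ov² = 0.5 × 6.29 × 1.83² = 10.5 mA, giving V_DS = V_DD − I_D R_D = 3.28 − 10.5 × 0.0961 = 2.27 V.
V_DS = 2.27 V ≥ V_ov = 1.83 V, confirming saturation.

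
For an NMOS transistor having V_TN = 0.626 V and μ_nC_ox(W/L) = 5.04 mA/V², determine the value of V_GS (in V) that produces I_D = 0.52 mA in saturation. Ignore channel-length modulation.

V_GS = 1.08 V

In saturation I_D = ½ k_n (V_GS − V_TN)², so V_GS − V_TN = √(2 I_D / k_n) = √(2 × 0.52 / 5.04) = 0.454 V.
V_GS = 0.626 + 0.454 = 1.08 V.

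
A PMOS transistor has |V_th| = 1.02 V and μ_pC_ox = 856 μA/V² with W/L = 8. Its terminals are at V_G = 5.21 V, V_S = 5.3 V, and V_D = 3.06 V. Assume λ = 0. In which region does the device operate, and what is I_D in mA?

Cutoff; I_D = 0 mA

V_SG = V_S − V_G = 5.3 − 5.21 = 0.09 V; V_SD = V_S − V_D = 5.3 − 3.06 = 2.24 V.
V_SG = 0.09 V < |V_th| = 1.02 V, so the transistor is in cutoff.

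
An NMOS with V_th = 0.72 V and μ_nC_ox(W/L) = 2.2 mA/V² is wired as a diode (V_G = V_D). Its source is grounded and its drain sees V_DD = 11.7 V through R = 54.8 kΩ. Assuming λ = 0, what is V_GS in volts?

V_GS = 1.14 V

With gate tied to drain, V_GS = V_DS ≥ V_GS − V_th, so the device is in saturation.
KCL at the drain: ½ k_n (V_GS − V_th)² = (V_DD − V_GS)/R.
Let x = V_GS − 0.72. Then 60.3 x² + x − 10.98 = 0, giving x = 0.419 V (positive root), so V_GS = 1.14 V.
I_D = (V_DD − V_GS)/R = (11.7 − 1.14) / 54.8 = 0.193 mA.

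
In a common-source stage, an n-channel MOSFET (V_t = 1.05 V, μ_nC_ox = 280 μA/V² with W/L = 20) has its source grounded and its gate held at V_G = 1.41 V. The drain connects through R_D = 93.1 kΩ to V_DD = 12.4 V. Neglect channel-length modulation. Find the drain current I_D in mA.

V_GS = V_G = 1.41 V, so V_ov = 1.41 − 1.05 = 0.36 V.
k_n = μ_nC_ox · (W/L) = 5.6 mA/V².
Assume saturation: I_D = ½ k_n V_ov² = 0.5 × 5.6 × 0.36² = 0.363 mA, giving V_DS = V_DD − I_D R_D = 12.4 − 0.363 × 93.1 = -21.4 V.
But -21.4 V < V_ov = 0.36 V, so the device is actually in triode.
In triode I_D = k_n[V_ov V_DS − ½ V_DS²] and I_D = (V_DD − V_DS)/R_D. Equating: 261 V_DS² − 188.7 V_DS + 12.4 = 0, giving V_DS = 0.0731 V (the root below V_ov).
I_D = (12.4 − 0.0731) / 93.1 = 0.132 mA.

I_D = 0.132 mA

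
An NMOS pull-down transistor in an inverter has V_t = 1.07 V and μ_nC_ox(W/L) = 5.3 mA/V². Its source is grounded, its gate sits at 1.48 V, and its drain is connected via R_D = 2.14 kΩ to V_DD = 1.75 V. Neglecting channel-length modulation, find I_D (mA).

V_GS = V_G = 1.48 V, so V_ov = 1.48 − 1.07 = 0.41 V.
Assume saturation: I_D = ½ k_n V_ov² = 0.5 × 5.3 × 0.41² = 0.445 mA, giving V_DS = V_DD − I_D R_D = 1.75 − 0.445 × 2.14 = 0.797 V.
V_DS = 0.797 V ≥ V_ov = 0.41 V, confirming saturation.

I_D = 0.445 mA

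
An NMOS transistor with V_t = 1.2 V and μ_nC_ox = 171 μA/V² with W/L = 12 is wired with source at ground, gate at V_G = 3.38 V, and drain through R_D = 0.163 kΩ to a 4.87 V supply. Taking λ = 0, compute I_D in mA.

I_D = 4.88 mA

V_GS = V_G = 3.38 V, so V_ov = 3.38 − 1.2 = 2.18 V.
k_n = μ_nC_ox · (W/L) = 2.052 mA/V².
Assume saturation: I_D = ½ k_n V_ov² = 0.5 × 2.052 × 2.18² = 4.88 mA, giving V_DS = V_DD − I_D R_D = 4.87 − 4.88 × 0.163 = 4.08 V.
V_DS = 4.08 V ≥ V_ov = 2.18 V, confirming saturation.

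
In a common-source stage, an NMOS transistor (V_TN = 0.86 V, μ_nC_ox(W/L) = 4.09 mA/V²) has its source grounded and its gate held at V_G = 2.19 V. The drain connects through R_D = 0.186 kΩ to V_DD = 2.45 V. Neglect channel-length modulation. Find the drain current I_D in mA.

I_D = 3.62 mA

V_GS = V_G = 2.19 V, so V_ov = 2.19 − 0.86 = 1.33 V.
Assume saturation: I_D = ½ k_n V_ov² = 0.5 × 4.09 × 1.33² = 3.62 mA, giving V_DS = V_DD − I_D R_D = 2.45 − 3.62 × 0.186 = 1.78 V.
V_DS = 1.78 V ≥ V_ov = 1.33 V, confirming saturation.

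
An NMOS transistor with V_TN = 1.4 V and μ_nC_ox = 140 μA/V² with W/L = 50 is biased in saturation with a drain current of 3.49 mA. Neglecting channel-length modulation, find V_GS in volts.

V_GS = 2.40 V

k_n = μ_nC_ox · (W/L) = 7 mA/V².
In saturation I_D = ½ k_n (V_GS − V_TN)², so V_GS − V_TN = √(2 I_D / k_n) = √(2 × 3.49 / 7) = 0.999 V.
V_GS = 1.4 + 0.999 = 2.4 V.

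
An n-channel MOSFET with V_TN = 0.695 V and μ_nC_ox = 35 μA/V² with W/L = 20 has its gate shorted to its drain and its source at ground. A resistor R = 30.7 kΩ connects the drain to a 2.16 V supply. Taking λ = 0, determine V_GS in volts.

V_GS = 1.02 V

With gate tied to drain, V_GS = V_DS ≥ V_GS − V_TN, so the device is in saturation.
k_n = μ_nC_ox · (W/L) = 0.7 mA/V².
KCL at the drain: ½ k_n (V_GS − V_TN)² = (V_DD − V_GS)/R.
Let x = V_GS − 0.695. Then 10.7 x² + x − 1.465 = 0, giving x = 0.326 V (positive root), so V_GS = 1.02 V.
I_D = (V_DD − V_GS)/R = (2.16 − 1.02) / 30.7 = 0.0371 mA.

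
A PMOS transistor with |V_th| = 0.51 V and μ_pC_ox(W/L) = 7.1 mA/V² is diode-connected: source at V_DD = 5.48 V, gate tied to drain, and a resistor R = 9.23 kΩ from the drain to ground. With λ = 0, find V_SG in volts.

V_SG = 0.884 V

With gate tied to drain, V_SG = V_SD ≥ V_SG − |V_th|, so the device is in saturation.
KCL at the drain: ½ k_p (V_SG − |V_th|)² = (V_DD − V_SG)/R.
Let x = V_SG − 0.51. Then 32.8 x² + x − 4.97 = 0, giving x = 0.374 V (positive root), so V_SG = 0.884 V.
I_D = (V_DD − V_SG)/R = (5.48 − 0.884) / 9.23 = 0.498 mA.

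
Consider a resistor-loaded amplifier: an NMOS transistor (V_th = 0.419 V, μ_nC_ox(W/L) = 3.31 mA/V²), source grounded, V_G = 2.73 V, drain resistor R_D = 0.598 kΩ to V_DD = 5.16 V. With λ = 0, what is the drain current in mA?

V_GS = V_G = 2.73 V, so V_ov = 2.73 − 0.419 = 2.31 V.
Assume saturation: I_D = ½ k_n V_ov² = 0.5 × 3.31 × 2.31² = 8.84 mA, giving V_DS = V_DD − I_D R_D = 5.16 − 8.84 × 0.598 = -0.126 V.
But -0.126 V < V_ov = 2.31 V, so the device is actually in triode.
In triode I_D = k_n[V_ov V_DS − ½ V_DS²] and I_D = (V_DD − V_DS)/R_D. Equating: 0.99 V_DS² − 5.574 V_DS + 5.16 = 0, giving V_DS = 1.17 V (the root below V_ov).
I_D = (5.16 − 1.17) / 0.598 = 6.68 mA.

I_D = 6.68 mA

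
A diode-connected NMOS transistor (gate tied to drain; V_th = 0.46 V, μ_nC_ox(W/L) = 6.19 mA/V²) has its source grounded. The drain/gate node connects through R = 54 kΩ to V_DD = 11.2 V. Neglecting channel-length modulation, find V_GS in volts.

V_GS = 0.711 V

With gate tied to drain, V_GS = V_DS ≥ V_GS − V_th, so the device is in saturation.
KCL at the drain: ½ k_n (V_GS − V_th)² = (V_DD − V_GS)/R.
Let x = V_GS − 0.46. Then 167 x² + x − 10.74 = 0, giving x = 0.251 V (positive root), so V_GS = 0.711 V.
I_D = (V_DD − V_GS)/R = (11.2 − 0.711) / 54 = 0.194 mA.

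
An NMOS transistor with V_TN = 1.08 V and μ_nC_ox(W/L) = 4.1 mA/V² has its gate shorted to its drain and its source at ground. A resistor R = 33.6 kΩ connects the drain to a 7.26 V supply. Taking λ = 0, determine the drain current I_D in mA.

With gate tied to drain, V_GS = V_DS ≥ V_GS − V_TN, so the device is in saturation.
KCL at the drain: ½ k_n (V_GS − V_TN)² = (V_DD − V_GS)/R.
Let x = V_GS − 1.08. Then 68.9 x² + x − 6.18 = 0, giving x = 0.292 V (positive root), so V_GS = 1.37 V.
I_D = (V_DD − V_GS)/R = (7.26 − 1.37) / 33.6 = 0.175 mA.

I_D = 0.175 mA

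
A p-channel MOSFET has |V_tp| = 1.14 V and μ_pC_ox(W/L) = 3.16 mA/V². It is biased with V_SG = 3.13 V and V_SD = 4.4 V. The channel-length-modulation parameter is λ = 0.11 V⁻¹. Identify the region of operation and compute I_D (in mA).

V_ov = V_SG − |V_tp| = 3.13 − 1.14 = 1.99 V.
Since V_SD = 4.4 V ≥ V_ov = 1.99 V, the device is in saturation.
I_D = ½ k_p V_ov² (1 + λ V_SD) = 0.5 × 3.16 × 1.99² × (1 + 0.11 × 4.4) = 9.29 mA.

Saturation; I_D = 9.29 mA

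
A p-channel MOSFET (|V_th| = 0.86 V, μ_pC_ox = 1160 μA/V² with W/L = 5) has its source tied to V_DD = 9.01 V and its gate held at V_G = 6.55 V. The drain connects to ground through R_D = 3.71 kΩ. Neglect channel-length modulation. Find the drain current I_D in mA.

I_D = 2.35 mA

V_SG = V_DD − V_G = 9.01 − 6.55 = 2.46 V, so V_ov = 2.46 − 0.86 = 1.6 V.
k_p = μ_pC_ox · (W/L) = 5.8 mA/V².
Assume saturation: I_D = ½ k_p V_ov² = 0.5 × 5.8 × 1.6² = 7.42 mA, giving V_SD = V_DD − I_D R_D = 9.01 − 7.42 × 3.71 = -18.5 V.
But -18.5 V < V_ov = 1.6 V, so the device is actually in triode.
In triode I_D = k_p[V_ov V_SD − ½ V_SD²] and I_D = (V_DD − V_SD)/R_D. Equating: 10.8 V_SD² − 35.43 V_SD + 9.01 = 0, giving V_SD = 0.278 V (the root below V_ov).
I_D = (9.01 − 0.278) / 3.71 = 2.35 mA.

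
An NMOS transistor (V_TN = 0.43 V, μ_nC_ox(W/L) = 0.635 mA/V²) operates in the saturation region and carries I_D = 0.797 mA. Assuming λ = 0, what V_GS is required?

V_GS = 2.01 V

In saturation I_D = ½ k_n (V_GS − V_TN)², so V_GS − V_TN = √(2 I_D / k_n) = √(2 × 0.797 / 0.635) = 1.58 V.
V_GS = 0.43 + 1.58 = 2.01 V.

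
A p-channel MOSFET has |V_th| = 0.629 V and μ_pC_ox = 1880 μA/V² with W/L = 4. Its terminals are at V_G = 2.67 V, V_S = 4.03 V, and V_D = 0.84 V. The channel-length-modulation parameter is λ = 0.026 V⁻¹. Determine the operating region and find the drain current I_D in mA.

Saturation; I_D = 2.18 mA

V_SG = V_S − V_G = 4.03 − 2.67 = 1.36 V; V_SD = V_S − V_D = 4.03 − 0.84 = 3.19 V.
k_p = μ_pC_ox · (W/L) = 7.52 mA/V².
V_ov = V_SG − |V_th| = 1.36 − 0.629 = 0.731 V.
Since V_SD = 3.19 V ≥ V_ov = 0.731 V, the device is in saturation.
I_D = ½ k_p V_ov² (1 + λ V_SD) = 0.5 × 7.52 × 0.731² × (1 + 0.026 × 3.19) = 2.18 mA.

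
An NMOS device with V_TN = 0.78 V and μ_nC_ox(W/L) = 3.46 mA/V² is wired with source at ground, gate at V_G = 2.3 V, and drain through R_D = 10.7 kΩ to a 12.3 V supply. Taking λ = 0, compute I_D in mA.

V_GS = V_G = 2.3 V, so V_ov = 2.3 − 0.78 = 1.52 V.
Assume saturation: I_D = ½ k_n V_ov² = 0.5 × 3.46 × 1.52² = 4 mA, giving V_DS = V_DD − I_D R_D = 12.3 − 4 × 10.7 = -30.5 V.
But -30.5 V < V_ov = 1.52 V, so the device is actually in triode.
In triode I_D = k_n[V_ov V_DS − ½ V_DS²] and I_D = (V_DD − V_DS)/R_D. Equating: 18.5 V_DS² − 57.27 V_DS + 12.3 = 0, giving V_DS = 0.232 V (the root below V_ov).
I_D = (12.3 − 0.232) / 10.7 = 1.13 mA.

I_D = 1.13 mA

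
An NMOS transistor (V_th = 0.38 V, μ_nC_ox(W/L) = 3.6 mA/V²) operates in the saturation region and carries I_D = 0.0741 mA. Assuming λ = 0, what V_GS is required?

In saturation I_D = ½ k_n (V_GS − V_th)², so V_GS − V_th = √(2 I_D / k_n) = √(2 × 0.0741 / 3.6) = 0.203 V.
V_GS = 0.38 + 0.203 = 0.583 V.

V_GS = 0.583 V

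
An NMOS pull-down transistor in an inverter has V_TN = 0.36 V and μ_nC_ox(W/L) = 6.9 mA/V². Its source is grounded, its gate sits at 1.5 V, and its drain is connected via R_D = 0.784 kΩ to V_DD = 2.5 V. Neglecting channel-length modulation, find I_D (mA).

I_D = 2.66 mA

V_GS = V_G = 1.5 V, so V_ov = 1.5 − 0.36 = 1.14 V.
Assume saturation: I_D = ½ k_n V_ov² = 0.5 × 6.9 × 1.14² = 4.48 mA, giving V_DS = V_DD − I_D R_D = 2.5 − 4.48 × 0.784 = -1.02 V.
But -1.02 V < V_ov = 1.14 V, so the device is actually in triode.
In triode I_D = k_n[V_ov V_DS − ½ V_DS²] and I_D = (V_DD − V_DS)/R_D. Equating: 2.7 V_DS² − 7.167 V_DS + 2.5 = 0, giving V_DS = 0.413 V (the root below V_ov).
I_D = (2.5 − 0.413) / 0.784 = 2.66 mA.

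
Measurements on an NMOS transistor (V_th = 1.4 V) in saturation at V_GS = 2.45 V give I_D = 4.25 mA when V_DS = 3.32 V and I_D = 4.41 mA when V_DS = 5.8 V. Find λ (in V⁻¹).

λ = 0.0160 V⁻¹

With V_GS fixed, I_D ∝ (1 + λ V_DS) in saturation, so I_D2/I_D1 = (1 + λ V_DS2)/(1 + λ V_DS1).
4.41/4.25 = 1.038 = (1 + 5.8 λ)/(1 + 3.32 λ).
Solving: λ (I_D1 V_DS2 − I_D2 V_DS1) = I_D2 − I_D1, so λ = (4.41 − 4.25) / (4.25 × 5.8 − 4.41 × 3.32) = 0.16 / 10 = 0.016 V⁻¹.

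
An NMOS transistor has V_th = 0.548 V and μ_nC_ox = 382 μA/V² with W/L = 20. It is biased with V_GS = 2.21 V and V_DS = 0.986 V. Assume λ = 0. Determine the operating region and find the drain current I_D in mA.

k_n = μ_nC_ox · (W/L) = 7.64 mA/V².
V_ov = V_GS − V_th = 2.21 − 0.548 = 1.66 V.
Since V_DS = 0.986 V < V_ov = 1.66 V, the device is in the triode region.
I_D = k_n [V_ov · V_DS − ½ V_DS²] = 7.64 × [1.66 × 0.986 − 0.5 × 0.986²] = 8.81 mA.

Triode; I_D = 8.81 mA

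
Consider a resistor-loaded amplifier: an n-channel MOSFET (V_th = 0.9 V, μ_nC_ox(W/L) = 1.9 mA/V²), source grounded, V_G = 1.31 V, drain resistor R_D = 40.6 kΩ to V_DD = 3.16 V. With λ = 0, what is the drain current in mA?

I_D = 0.0751 mA

V_GS = V_G = 1.31 V, so V_ov = 1.31 − 0.9 = 0.41 V.
Assume saturation: I_D = ½ k_n V_ov² = 0.5 × 1.9 × 0.41² = 0.16 mA, giving V_DS = V_DD − I_D R_D = 3.16 − 0.16 × 40.6 = -3.32 V.
But -3.32 V < V_ov = 0.41 V, so the device is actually in triode.
In triode I_D = k_n[V_ov V_DS − ½ V_DS²] and I_D = (V_DD − V_DS)/R_D. Equating: 38.6 V_DS² − 32.63 V_DS + 3.16 = 0, giving V_DS = 0.112 V (the root below V_ov).
I_D = (3.16 − 0.112) / 40.6 = 0.0751 mA.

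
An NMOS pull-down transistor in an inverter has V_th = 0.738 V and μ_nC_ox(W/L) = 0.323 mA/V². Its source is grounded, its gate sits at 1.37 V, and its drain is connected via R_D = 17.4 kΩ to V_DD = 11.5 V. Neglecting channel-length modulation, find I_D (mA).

V_GS = V_G = 1.37 V, so V_ov = 1.37 − 0.738 = 0.632 V.
Assume saturation: I_D = ½ k_n V_ov² = 0.5 × 0.323 × 0.632² = 0.0645 mA, giving V_DS = V_DD − I_D R_D = 11.5 − 0.0645 × 17.4 = 10.4 V.
V_DS = 10.4 V ≥ V_ov = 0.632 V, confirming saturation.

I_D = 0.0645 mA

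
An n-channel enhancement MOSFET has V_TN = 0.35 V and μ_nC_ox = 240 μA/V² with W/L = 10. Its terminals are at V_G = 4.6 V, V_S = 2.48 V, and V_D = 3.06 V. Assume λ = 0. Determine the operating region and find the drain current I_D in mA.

V_GS = V_G − V_S = 4.6 − 2.48 = 2.12 V; V_DS = V_D − V_S = 3.06 − 2.48 = 0.58 V.
k_n = μ_nC_ox · (W/L) = 2.4 mA/V².
V_ov = V_GS − V_TN = 2.12 − 0.35 = 1.77 V.
Since V_DS = 0.58 V < V_ov = 1.77 V, the device is in the triode region.
I_D = k_n [V_ov · V_DS − ½ V_DS²] = 2.4 × [1.77 × 0.58 − 0.5 × 0.58²] = 2.06 mA.

Triode; I_D = 2.06 mA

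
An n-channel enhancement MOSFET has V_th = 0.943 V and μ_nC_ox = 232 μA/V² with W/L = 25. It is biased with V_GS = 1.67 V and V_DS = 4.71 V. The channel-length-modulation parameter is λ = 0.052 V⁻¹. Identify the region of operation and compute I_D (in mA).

k_n = μ_nC_ox · (W/L) = 5.8 mA/V².
V_ov = V_GS − V_th = 1.67 − 0.943 = 0.727 V.
Since V_DS = 4.71 V ≥ V_ov = 0.727 V, the device is in saturation.
I_D = ½ k_n V_ov² (1 + λ V_DS) = 0.5 × 5.8 × 0.727² × (1 + 0.052 × 4.71) = 1.91 mA.

Saturation; I_D = 1.91 mA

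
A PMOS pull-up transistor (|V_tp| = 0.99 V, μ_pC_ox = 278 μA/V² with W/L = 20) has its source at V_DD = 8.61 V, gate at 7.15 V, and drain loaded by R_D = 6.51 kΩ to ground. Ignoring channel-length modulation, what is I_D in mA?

V_SG = V_DD − V_G = 8.61 − 7.15 = 1.46 V, so V_ov = 1.46 − 0.99 = 0.47 V.
k_p = μ_pC_ox · (W/L) = 5.56 mA/V².
Assume saturation: I_D = ½ k_p V_ov² = 0.5 × 5.56 × 0.47² = 0.614 mA, giving V_SD = V_DD − I_D R_D = 8.61 − 0.614 × 6.51 = 4.61 V.
V_SD = 4.61 V ≥ V_ov = 0.47 V, confirming saturation.

I_D = 0.614 mA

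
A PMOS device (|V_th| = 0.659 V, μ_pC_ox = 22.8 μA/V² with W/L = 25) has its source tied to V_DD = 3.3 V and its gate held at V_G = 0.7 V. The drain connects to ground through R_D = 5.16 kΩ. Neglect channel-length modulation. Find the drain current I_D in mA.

I_D = 0.531 mA

V_SG = V_DD − V_G = 3.3 − 0.7 = 2.6 V, so V_ov = 2.6 − 0.659 = 1.94 V.
k_p = μ_pC_ox · (W/L) = 0.57 mA/V².
Assume saturation: I_D = ½ k_p V_ov² = 0.5 × 0.57 × 1.94² = 1.07 mA, giving V_SD = V_DD − I_D R_D = 3.3 − 1.07 × 5.16 = -2.24 V.
But -2.24 V < V_ov = 1.94 V, so the device is actually in triode.
In triode I_D = k_p[V_ov V_SD − ½ V_SD²] and I_D = (V_DD − V_SD)/R_D. Equating: 1.47 V_SD² − 6.709 V_SD + 3.3 = 0, giving V_SD = 0.561 V (the root below V_ov).
I_D = (3.3 − 0.561) / 5.16 = 0.531 mA.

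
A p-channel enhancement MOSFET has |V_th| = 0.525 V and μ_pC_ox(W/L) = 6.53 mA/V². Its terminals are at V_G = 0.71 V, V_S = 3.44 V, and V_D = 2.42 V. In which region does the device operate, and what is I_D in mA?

Triode; I_D = 11.3 mA

V_SG = V_S − V_G = 3.44 − 0.71 = 2.73 V; V_SD = V_S − V_D = 3.44 − 2.42 = 1.02 V.
V_ov = V_SG − |V_th| = 2.73 − 0.525 = 2.21 V.
Since V_SD = 1.02 V < V_ov = 2.21 V, the device is in the triode region.
I_D = k_p [V_ov · V_SD − ½ V_SD²] = 6.53 × [2.21 × 1.02 − 0.5 × 1.02²] = 11.3 mA.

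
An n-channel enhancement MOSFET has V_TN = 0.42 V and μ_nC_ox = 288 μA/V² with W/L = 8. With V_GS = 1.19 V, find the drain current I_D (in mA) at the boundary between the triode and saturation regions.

At the boundary V_DS = V_ov = V_GS − V_TN = 1.19 − 0.42 = 0.77 V.
k_n = μ_nC_ox · (W/L) = 2.304 mA/V².
I_D = ½ k_n V_ov² = 0.5 × 2.304 × 0.77² = 0.683 mA.

I_D = 0.683 mA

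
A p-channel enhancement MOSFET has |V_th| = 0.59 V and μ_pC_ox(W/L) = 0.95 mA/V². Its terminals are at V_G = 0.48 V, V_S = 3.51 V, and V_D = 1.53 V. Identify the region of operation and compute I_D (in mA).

Triode; I_D = 2.73 mA

V_SG = V_S − V_G = 3.51 − 0.48 = 3.03 V; V_SD = V_S − V_D = 3.51 − 1.53 = 1.98 V.
V_ov = V_SG − |V_th| = 3.03 − 0.59 = 2.44 V.
Since V_SD = 1.98 V < V_ov = 2.44 V, the device is in the triode region.
I_D = k_p [V_ov · V_SD − ½ V_SD²] = 0.95 × [2.44 × 1.98 − 0.5 × 1.98²] = 2.73 mA.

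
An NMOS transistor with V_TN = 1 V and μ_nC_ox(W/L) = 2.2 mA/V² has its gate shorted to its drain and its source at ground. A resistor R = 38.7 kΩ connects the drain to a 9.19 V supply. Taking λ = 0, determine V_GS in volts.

With gate tied to drain, V_GS = V_DS ≥ V_GS − V_TN, so the device is in saturation.
KCL at the drain: ½ k_n (V_GS − V_TN)² = (V_DD − V_GS)/R.
Let x = V_GS − 1. Then 42.6 x² + x − 8.19 = 0, giving x = 0.427 V (positive root), so V_GS = 1.43 V.
I_D = (V_DD − V_GS)/R = (9.19 − 1.43) / 38.7 = 0.201 mA.

V_GS = 1.43 V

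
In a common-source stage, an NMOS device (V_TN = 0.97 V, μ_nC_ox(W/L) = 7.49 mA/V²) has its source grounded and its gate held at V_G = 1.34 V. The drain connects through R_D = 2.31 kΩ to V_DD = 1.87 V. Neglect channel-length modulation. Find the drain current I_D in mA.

I_D = 0.513 mA

V_GS = V_G = 1.34 V, so V_ov = 1.34 − 0.97 = 0.37 V.
Assume saturation: I_D = ½ k_n V_ov² = 0.5 × 7.49 × 0.37² = 0.513 mA, giving V_DS = V_DD − I_D R_D = 1.87 − 0.513 × 2.31 = 0.686 V.
V_DS = 0.686 V ≥ V_ov = 0.37 V, confirming saturation.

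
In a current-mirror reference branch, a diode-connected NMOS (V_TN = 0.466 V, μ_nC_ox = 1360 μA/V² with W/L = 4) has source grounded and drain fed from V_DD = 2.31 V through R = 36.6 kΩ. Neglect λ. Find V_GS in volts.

With gate tied to drain, V_GS = V_DS ≥ V_GS − V_TN, so the device is in saturation.
k_n = μ_nC_ox · (W/L) = 5.44 mA/V².
KCL at the drain: ½ k_n (V_GS − V_TN)² = (V_DD − V_GS)/R.
Let x = V_GS − 0.466. Then 99.6 x² + x − 1.844 = 0, giving x = 0.131 V (positive root), so V_GS = 0.597 V.
I_D = (V_DD − V_GS)/R = (2.31 − 0.597) / 36.6 = 0.0468 mA.

V_GS = 0.597 V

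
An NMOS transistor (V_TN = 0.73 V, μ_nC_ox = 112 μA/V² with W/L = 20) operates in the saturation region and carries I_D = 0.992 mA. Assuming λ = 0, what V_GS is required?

V_GS = 1.67 V

k_n = μ_nC_ox · (W/L) = 2.24 mA/V².
In saturation I_D = ½ k_n (V_GS − V_TN)², so V_GS − V_TN = √(2 I_D / k_n) = √(2 × 0.992 / 2.24) = 0.941 V.
V_GS = 0.73 + 0.941 = 1.67 V.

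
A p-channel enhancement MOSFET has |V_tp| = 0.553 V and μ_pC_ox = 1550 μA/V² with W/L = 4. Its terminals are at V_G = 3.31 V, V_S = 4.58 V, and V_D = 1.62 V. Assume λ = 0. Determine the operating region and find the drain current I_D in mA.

V_SG = V_S − V_G = 4.58 − 3.31 = 1.27 V; V_SD = V_S − V_D = 4.58 − 1.62 = 2.96 V.
k_p = μ_pC_ox · (W/L) = 6.2 mA/V².
V_ov = V_SG − |V_tp| = 1.27 − 0.553 = 0.717 V.
Since V_SD = 2.96 V ≥ V_ov = 0.717 V, the device is in saturation.
I_D = ½ k_p V_ov² = 0.5 × 6.2 × 0.717² = 1.59 mA.

Saturation; I_D = 1.59 mA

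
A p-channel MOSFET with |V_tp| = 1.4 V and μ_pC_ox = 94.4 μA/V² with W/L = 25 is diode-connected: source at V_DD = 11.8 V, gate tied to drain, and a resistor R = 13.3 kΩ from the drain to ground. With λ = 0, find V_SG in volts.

V_SG = 2.18 V

With gate tied to drain, V_SG = V_SD ≥ V_SG − |V_tp|, so the device is in saturation.
k_p = μ_pC_ox · (W/L) = 2.36 mA/V².
KCL at the drain: ½ k_p (V_SG − |V_tp|)² = (V_DD − V_SG)/R.
Let x = V_SG − 1.4. Then 15.7 x² + x − 10.4 = 0, giving x = 0.783 V (positive root), so V_SG = 2.18 V.
I_D = (V_DD − V_SG)/R = (11.8 − 2.18) / 13.3 = 0.723 mA.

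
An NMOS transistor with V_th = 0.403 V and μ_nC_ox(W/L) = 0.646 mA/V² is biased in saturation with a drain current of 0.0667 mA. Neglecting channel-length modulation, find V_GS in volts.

V_GS = 0.857 V

In saturation I_D = ½ k_n (V_GS − V_th)², so V_GS − V_th = √(2 I_D / k_n) = √(2 × 0.0667 / 0.646) = 0.454 V.
V_GS = 0.403 + 0.454 = 0.857 V.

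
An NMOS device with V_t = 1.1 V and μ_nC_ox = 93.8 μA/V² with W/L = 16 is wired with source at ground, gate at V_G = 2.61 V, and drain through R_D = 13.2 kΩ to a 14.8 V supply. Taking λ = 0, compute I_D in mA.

V_GS = V_G = 2.61 V, so V_ov = 2.61 − 1.1 = 1.51 V.
k_n = μ_nC_ox · (W/L) = 1.501 mA/V².
Assume saturation: I_D = ½ k_n V_ov² = 0.5 × 1.501 × 1.51² = 1.71 mA, giving V_DS = V_DD − I_D R_D = 14.8 − 1.71 × 13.2 = -7.79 V.
But -7.79 V < V_ov = 1.51 V, so the device is actually in triode.
In triode I_D = k_n[V_ov V_DS − ½ V_DS²] and I_D = (V_DD − V_DS)/R_D. Equating: 9.91 V_DS² − 30.91 V_DS + 14.8 = 0, giving V_DS = 0.59 V (the root below V_ov).
I_D = (14.8 − 0.59) / 13.2 = 1.08 mA.

I_D = 1.08 mA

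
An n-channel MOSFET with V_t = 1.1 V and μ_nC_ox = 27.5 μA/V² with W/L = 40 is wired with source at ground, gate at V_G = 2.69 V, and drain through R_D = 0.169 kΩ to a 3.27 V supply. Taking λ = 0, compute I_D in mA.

I_D = 1.39 mA

V_GS = V_G = 2.69 V, so V_ov = 2.69 − 1.1 = 1.59 V.
k_n = μ_nC_ox · (W/L) = 1.1 mA/V².
Assume saturation: I_D = ½ k_n V_ov² = 0.5 × 1.1 × 1.59² = 1.39 mA, giving V_DS = V_DD − I_D R_D = 3.27 − 1.39 × 0.169 = 3.04 V.
V_DS = 3.04 V ≥ V_ov = 1.59 V, confirming saturation.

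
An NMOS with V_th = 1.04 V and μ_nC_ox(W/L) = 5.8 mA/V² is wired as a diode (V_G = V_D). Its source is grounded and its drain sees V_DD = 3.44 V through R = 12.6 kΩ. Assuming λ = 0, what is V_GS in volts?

V_GS = 1.28 V

With gate tied to drain, V_GS = V_DS ≥ V_GS − V_th, so the device is in saturation.
KCL at the drain: ½ k_n (V_GS − V_th)² = (V_DD − V_GS)/R.
Let x = V_GS − 1.04. Then 36.5 x² + x − 2.4 = 0, giving x = 0.243 V (positive root), so V_GS = 1.28 V.
I_D = (V_DD − V_GS)/R = (3.44 − 1.28) / 12.6 = 0.171 mA.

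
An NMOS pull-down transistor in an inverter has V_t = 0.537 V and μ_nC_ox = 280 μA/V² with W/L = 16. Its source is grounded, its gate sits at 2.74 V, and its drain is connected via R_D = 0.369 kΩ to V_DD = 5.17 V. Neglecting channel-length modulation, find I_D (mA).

V_GS = V_G = 2.74 V, so V_ov = 2.74 − 0.537 = 2.2 V.
k_n = μ_nC_ox · (W/L) = 4.48 mA/V².
Assume saturation: I_D = ½ k_n V_ov² = 0.5 × 4.48 × 2.2² = 10.9 mA, giving V_DS = V_DD − I_D R_D = 5.17 − 10.9 × 0.369 = 1.16 V.
But 1.16 V < V_ov = 2.2 V, so the device is actually in triode.
In triode I_D = k_n[V_ov V_DS − ½ V_DS²] and I_D = (V_DD − V_DS)/R_D. Equating: 0.827 V_DS² − 4.642 V_DS + 5.17 = 0, giving V_DS = 1.53 V (the root below V_ov).
I_D = (5.17 − 1.53) / 0.369 = 9.86 mA.

I_D = 9.86 mA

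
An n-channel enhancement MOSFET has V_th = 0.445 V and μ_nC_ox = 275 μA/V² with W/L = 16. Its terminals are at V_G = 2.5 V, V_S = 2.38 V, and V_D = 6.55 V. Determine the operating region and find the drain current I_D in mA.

Cutoff; I_D = 0 mA

V_GS = V_G − V_S = 2.5 − 2.38 = 0.12 V; V_DS = V_D − V_S = 6.55 − 2.38 = 4.17 V.
V_GS = 0.12 V < V_th = 0.445 V, so the transistor is in cutoff.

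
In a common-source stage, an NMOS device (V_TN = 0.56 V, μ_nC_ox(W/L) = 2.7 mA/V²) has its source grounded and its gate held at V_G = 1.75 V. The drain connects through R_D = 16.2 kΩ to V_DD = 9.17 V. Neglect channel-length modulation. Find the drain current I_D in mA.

I_D = 0.554 mA

V_GS = V_G = 1.75 V, so V_ov = 1.75 − 0.56 = 1.19 V.
Assume saturation: I_D = ½ k_n V_ov² = 0.5 × 2.7 × 1.19² = 1.91 mA, giving V_DS = V_DD − I_D R_D = 9.17 − 1.91 × 16.2 = -21.8 V.
But -21.8 V < V_ov = 1.19 V, so the device is actually in triode.
In triode I_D = k_n[V_ov V_DS − ½ V_DS²] and I_D = (V_DD − V_DS)/R_D. Equating: 21.9 V_DS² − 53.05 V_DS + 9.17 = 0, giving V_DS = 0.187 V (the root below V_ov).
I_D = (9.17 − 0.187) / 16.2 = 0.554 mA.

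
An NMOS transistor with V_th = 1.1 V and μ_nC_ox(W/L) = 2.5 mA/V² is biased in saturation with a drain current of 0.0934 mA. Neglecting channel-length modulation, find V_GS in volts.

In saturation I_D = ½ k_n (V_GS − V_th)², so V_GS − V_th = √(2 I_D / k_n) = √(2 × 0.0934 / 2.5) = 0.273 V.
V_GS = 1.1 + 0.273 = 1.37 V.

V_GS = 1.37 V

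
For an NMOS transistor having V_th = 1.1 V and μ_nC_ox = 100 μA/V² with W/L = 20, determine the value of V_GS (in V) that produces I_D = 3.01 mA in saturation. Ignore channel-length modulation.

V_GS = 2.83 V

k_n = μ_nC_ox · (W/L) = 2 mA/V².
In saturation I_D = ½ k_n (V_GS − V_th)², so V_GS − V_th = √(2 I_D / k_n) = √(2 × 3.01 / 2) = 1.73 V.
V_GS = 1.1 + 1.73 = 2.83 V.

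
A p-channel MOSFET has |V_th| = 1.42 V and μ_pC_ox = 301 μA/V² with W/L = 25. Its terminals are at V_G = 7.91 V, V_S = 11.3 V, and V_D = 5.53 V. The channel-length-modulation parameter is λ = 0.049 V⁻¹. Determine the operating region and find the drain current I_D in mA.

V_SG = V_S − V_G = 11.3 − 7.91 = 3.39 V; V_SD = V_S − V_D = 11.3 − 5.53 = 5.77 V.
k_p = μ_pC_ox · (W/L) = 7.525 mA/V².
V_ov = V_SG − |V_th| = 3.39 − 1.42 = 1.97 V.
Since V_SD = 5.77 V ≥ V_ov = 1.97 V, the device is in saturation.
I_D = ½ k_p V_ov² (1 + λ V_SD) = 0.5 × 7.525 × 1.97² × (1 + 0.049 × 5.77) = 18.7 mA.

Saturation; I_D = 18.7 mA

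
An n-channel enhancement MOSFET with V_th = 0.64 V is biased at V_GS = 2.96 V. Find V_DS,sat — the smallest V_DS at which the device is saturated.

V_DS,sat = 2.32 V

The boundary between triode and saturation is V_DS = V_GS − V_th = V_ov.
V_ov = 2.96 − 0.64 = 2.32 V.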